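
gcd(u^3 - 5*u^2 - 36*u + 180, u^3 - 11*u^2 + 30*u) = u^2 - 11*u + 30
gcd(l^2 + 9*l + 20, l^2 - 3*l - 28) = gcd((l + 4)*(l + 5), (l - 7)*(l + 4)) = l + 4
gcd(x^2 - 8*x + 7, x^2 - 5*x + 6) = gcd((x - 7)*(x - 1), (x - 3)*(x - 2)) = 1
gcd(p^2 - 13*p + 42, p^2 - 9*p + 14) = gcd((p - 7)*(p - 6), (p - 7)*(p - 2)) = p - 7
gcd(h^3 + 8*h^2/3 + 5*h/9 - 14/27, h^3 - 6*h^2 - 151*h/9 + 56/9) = h^2 + 2*h - 7/9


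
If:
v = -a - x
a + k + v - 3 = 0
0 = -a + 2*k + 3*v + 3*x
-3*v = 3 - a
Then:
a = 6/5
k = 12/5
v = -3/5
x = -3/5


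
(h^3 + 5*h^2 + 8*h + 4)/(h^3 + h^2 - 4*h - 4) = (h + 2)/(h - 2)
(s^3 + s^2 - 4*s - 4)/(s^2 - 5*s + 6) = (s^2 + 3*s + 2)/(s - 3)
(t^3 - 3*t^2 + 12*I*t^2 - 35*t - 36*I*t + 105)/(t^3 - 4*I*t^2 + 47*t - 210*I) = (t^2 + t*(-3 + 5*I) - 15*I)/(t^2 - 11*I*t - 30)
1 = 1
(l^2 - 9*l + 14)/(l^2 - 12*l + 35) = (l - 2)/(l - 5)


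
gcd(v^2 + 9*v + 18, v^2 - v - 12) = v + 3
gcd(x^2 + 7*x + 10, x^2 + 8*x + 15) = x + 5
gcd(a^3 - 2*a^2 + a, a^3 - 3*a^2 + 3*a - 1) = a^2 - 2*a + 1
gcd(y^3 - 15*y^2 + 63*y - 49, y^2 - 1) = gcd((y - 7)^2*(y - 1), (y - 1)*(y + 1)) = y - 1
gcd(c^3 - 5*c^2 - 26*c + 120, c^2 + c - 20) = c^2 + c - 20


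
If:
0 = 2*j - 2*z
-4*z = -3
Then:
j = 3/4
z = 3/4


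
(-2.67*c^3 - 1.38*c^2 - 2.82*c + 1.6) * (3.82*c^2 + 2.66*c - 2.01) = -10.1994*c^5 - 12.3738*c^4 - 9.0765*c^3 + 1.3846*c^2 + 9.9242*c - 3.216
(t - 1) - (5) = t - 6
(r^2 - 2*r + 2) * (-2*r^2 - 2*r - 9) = -2*r^4 + 2*r^3 - 9*r^2 + 14*r - 18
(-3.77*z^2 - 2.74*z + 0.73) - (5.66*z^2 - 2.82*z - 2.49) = -9.43*z^2 + 0.0799999999999996*z + 3.22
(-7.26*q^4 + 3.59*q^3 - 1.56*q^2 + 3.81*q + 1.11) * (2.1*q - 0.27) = -15.246*q^5 + 9.4992*q^4 - 4.2453*q^3 + 8.4222*q^2 + 1.3023*q - 0.2997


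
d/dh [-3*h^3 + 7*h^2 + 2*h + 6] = -9*h^2 + 14*h + 2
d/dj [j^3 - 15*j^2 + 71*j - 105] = 3*j^2 - 30*j + 71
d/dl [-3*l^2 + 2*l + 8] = 2 - 6*l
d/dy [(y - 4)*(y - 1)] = 2*y - 5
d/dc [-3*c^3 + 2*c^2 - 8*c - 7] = -9*c^2 + 4*c - 8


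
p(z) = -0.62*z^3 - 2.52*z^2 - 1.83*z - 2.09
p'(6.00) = -99.03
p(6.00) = -237.71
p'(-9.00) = -107.13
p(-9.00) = 262.24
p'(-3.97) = -11.14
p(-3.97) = 4.25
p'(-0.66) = 0.69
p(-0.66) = -1.80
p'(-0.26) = -0.65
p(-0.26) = -1.77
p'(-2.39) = -0.41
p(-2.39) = -3.65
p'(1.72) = -16.00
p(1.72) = -15.85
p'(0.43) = -4.34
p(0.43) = -3.39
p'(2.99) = -33.53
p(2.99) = -46.66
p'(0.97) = -8.47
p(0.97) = -6.80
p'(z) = -1.86*z^2 - 5.04*z - 1.83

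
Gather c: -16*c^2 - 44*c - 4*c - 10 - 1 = -16*c^2 - 48*c - 11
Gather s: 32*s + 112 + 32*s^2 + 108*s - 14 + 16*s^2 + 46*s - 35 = 48*s^2 + 186*s + 63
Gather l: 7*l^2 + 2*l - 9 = 7*l^2 + 2*l - 9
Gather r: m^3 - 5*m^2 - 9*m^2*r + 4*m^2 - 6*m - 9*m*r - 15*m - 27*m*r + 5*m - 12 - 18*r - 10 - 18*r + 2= m^3 - m^2 - 16*m + r*(-9*m^2 - 36*m - 36) - 20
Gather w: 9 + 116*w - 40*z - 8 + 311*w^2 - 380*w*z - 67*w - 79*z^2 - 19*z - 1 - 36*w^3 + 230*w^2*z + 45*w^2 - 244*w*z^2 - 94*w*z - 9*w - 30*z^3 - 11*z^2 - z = -36*w^3 + w^2*(230*z + 356) + w*(-244*z^2 - 474*z + 40) - 30*z^3 - 90*z^2 - 60*z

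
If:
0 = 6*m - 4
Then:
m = 2/3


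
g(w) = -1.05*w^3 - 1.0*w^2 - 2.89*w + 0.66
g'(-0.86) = -3.50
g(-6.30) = 241.73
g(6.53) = -353.22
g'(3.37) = -45.40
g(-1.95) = 10.28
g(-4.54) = 91.42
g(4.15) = -103.60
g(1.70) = -12.30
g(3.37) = -60.62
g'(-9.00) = -240.04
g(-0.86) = 3.07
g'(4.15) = -65.44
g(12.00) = -1992.42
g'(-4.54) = -58.74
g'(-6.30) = -115.31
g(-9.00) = 711.12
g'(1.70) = -15.39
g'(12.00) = -480.49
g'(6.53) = -150.27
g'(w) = -3.15*w^2 - 2.0*w - 2.89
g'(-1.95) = -10.97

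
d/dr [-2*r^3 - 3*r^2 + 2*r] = -6*r^2 - 6*r + 2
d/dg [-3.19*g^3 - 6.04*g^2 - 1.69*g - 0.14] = -9.57*g^2 - 12.08*g - 1.69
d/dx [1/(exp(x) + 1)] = -1/(4*cosh(x/2)^2)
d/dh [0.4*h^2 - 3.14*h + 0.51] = 0.8*h - 3.14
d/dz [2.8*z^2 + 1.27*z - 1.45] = 5.6*z + 1.27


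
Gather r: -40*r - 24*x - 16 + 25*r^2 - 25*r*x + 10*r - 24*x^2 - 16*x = 25*r^2 + r*(-25*x - 30) - 24*x^2 - 40*x - 16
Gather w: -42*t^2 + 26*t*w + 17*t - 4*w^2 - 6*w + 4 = -42*t^2 + 17*t - 4*w^2 + w*(26*t - 6) + 4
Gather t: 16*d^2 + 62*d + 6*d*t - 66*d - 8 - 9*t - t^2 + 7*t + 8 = 16*d^2 - 4*d - t^2 + t*(6*d - 2)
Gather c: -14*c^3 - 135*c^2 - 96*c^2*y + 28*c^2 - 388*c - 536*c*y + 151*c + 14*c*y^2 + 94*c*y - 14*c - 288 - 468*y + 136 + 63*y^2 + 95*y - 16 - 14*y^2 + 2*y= -14*c^3 + c^2*(-96*y - 107) + c*(14*y^2 - 442*y - 251) + 49*y^2 - 371*y - 168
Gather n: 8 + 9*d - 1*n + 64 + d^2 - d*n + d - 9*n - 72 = d^2 + 10*d + n*(-d - 10)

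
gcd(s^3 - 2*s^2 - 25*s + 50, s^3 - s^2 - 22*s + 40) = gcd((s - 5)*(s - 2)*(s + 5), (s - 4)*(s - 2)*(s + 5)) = s^2 + 3*s - 10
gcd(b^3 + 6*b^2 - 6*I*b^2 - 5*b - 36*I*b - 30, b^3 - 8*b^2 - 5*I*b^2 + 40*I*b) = b - 5*I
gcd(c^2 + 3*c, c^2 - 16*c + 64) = 1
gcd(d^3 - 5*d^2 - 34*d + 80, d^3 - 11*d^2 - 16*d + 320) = d^2 - 3*d - 40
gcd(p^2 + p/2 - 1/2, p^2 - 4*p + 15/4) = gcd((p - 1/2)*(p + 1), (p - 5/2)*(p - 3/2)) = 1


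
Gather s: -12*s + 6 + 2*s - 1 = 5 - 10*s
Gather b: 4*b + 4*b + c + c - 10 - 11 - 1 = 8*b + 2*c - 22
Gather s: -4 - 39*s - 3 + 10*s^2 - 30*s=10*s^2 - 69*s - 7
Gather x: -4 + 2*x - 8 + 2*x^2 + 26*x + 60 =2*x^2 + 28*x + 48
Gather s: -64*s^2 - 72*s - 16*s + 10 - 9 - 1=-64*s^2 - 88*s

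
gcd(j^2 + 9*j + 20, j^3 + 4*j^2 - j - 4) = j + 4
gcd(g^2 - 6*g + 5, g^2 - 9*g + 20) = g - 5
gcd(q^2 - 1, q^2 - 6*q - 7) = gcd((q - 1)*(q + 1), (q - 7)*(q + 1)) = q + 1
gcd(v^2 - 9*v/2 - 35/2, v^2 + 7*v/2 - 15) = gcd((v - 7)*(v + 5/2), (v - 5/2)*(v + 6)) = 1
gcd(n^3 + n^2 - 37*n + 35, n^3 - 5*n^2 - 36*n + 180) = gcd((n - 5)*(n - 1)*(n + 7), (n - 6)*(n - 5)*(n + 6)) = n - 5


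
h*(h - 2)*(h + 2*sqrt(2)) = h^3 - 2*h^2 + 2*sqrt(2)*h^2 - 4*sqrt(2)*h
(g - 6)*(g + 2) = g^2 - 4*g - 12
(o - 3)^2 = o^2 - 6*o + 9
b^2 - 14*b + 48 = (b - 8)*(b - 6)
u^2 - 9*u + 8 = (u - 8)*(u - 1)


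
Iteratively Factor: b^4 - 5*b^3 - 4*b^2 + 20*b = (b)*(b^3 - 5*b^2 - 4*b + 20) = b*(b - 2)*(b^2 - 3*b - 10) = b*(b - 2)*(b + 2)*(b - 5)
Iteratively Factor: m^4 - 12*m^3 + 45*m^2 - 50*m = (m - 2)*(m^3 - 10*m^2 + 25*m) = m*(m - 2)*(m^2 - 10*m + 25) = m*(m - 5)*(m - 2)*(m - 5)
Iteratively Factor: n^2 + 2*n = (n + 2)*(n)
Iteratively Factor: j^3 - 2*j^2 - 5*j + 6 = (j - 3)*(j^2 + j - 2) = (j - 3)*(j - 1)*(j + 2)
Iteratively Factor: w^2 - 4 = (w + 2)*(w - 2)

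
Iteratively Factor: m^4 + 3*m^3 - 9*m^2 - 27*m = (m)*(m^3 + 3*m^2 - 9*m - 27) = m*(m + 3)*(m^2 - 9) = m*(m - 3)*(m + 3)*(m + 3)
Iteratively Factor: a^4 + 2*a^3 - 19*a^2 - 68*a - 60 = (a + 3)*(a^3 - a^2 - 16*a - 20) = (a + 2)*(a + 3)*(a^2 - 3*a - 10) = (a + 2)^2*(a + 3)*(a - 5)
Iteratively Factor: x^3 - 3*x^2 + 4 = (x - 2)*(x^2 - x - 2) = (x - 2)*(x + 1)*(x - 2)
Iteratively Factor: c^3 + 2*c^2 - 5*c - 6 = (c - 2)*(c^2 + 4*c + 3) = (c - 2)*(c + 3)*(c + 1)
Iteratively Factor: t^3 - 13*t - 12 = (t - 4)*(t^2 + 4*t + 3) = (t - 4)*(t + 1)*(t + 3)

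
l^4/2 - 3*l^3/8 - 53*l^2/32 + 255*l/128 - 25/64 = (l/2 + 1)*(l - 5/4)^2*(l - 1/4)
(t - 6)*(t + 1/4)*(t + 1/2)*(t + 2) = t^4 - 13*t^3/4 - 119*t^2/8 - 19*t/2 - 3/2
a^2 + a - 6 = (a - 2)*(a + 3)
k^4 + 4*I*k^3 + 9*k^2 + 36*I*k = k*(k - 3*I)*(k + 3*I)*(k + 4*I)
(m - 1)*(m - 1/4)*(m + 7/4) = m^3 + m^2/2 - 31*m/16 + 7/16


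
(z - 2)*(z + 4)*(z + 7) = z^3 + 9*z^2 + 6*z - 56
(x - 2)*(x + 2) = x^2 - 4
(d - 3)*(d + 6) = d^2 + 3*d - 18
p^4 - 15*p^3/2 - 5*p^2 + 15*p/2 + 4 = (p - 8)*(p - 1)*(p + 1/2)*(p + 1)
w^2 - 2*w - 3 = (w - 3)*(w + 1)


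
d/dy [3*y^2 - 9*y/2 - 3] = 6*y - 9/2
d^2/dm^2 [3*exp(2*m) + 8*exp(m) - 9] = (12*exp(m) + 8)*exp(m)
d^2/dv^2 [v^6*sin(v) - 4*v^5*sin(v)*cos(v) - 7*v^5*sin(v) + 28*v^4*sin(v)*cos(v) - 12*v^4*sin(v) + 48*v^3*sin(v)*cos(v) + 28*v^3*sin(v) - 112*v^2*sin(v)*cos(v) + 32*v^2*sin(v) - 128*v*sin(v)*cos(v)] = -v^6*sin(v) + 7*v^5*sin(v) + 8*v^5*sin(2*v) + 12*v^5*cos(v) + 42*v^4*sin(v) - 56*v^4*sin(2*v) - 70*v^4*cos(v) - 40*v^4*cos(2*v) - 168*v^3*sin(v) - 136*v^3*sin(2*v) - 96*v^3*cos(v) + 224*v^3*cos(2*v) - 176*v^2*sin(v) + 392*v^2*sin(2*v) + 168*v^2*cos(v) + 288*v^2*cos(2*v) + 168*v*sin(v) + 400*v*sin(2*v) + 128*v*cos(v) - 448*v*cos(2*v) + 64*sin(v) - 112*sin(2*v) - 256*cos(2*v)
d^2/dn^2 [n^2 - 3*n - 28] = 2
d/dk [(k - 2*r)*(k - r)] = 2*k - 3*r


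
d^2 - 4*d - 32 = (d - 8)*(d + 4)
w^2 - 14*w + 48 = (w - 8)*(w - 6)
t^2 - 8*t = t*(t - 8)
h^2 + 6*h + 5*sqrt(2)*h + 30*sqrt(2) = (h + 6)*(h + 5*sqrt(2))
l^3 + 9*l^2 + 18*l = l*(l + 3)*(l + 6)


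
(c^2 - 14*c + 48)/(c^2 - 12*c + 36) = (c - 8)/(c - 6)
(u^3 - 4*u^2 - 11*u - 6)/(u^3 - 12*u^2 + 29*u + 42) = (u + 1)/(u - 7)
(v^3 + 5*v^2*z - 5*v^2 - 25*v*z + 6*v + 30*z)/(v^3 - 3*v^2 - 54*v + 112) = (v^2 + 5*v*z - 3*v - 15*z)/(v^2 - v - 56)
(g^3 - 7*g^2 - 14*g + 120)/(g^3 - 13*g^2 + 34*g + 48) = (g^2 - g - 20)/(g^2 - 7*g - 8)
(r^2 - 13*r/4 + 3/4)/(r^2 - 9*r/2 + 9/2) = (4*r - 1)/(2*(2*r - 3))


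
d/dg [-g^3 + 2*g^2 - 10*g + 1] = -3*g^2 + 4*g - 10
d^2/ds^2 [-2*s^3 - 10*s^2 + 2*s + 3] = -12*s - 20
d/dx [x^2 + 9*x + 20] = 2*x + 9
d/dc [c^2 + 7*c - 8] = 2*c + 7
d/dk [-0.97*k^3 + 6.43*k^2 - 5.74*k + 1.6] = -2.91*k^2 + 12.86*k - 5.74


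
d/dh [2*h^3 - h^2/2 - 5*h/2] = 6*h^2 - h - 5/2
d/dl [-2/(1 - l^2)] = -4*l/(l^2 - 1)^2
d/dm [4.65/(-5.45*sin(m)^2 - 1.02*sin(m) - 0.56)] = (50.685*sin(m) + 4.743)*cos(m)/(5.45*sin(m)^2 + 1.02*sin(m) + 0.56)^2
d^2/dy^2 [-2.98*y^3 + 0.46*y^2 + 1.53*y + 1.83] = 0.92 - 17.88*y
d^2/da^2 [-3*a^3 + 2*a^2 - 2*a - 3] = 4 - 18*a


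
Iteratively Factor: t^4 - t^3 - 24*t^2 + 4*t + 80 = (t - 5)*(t^3 + 4*t^2 - 4*t - 16) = (t - 5)*(t + 2)*(t^2 + 2*t - 8) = (t - 5)*(t + 2)*(t + 4)*(t - 2)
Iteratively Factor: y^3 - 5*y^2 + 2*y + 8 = (y - 4)*(y^2 - y - 2) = (y - 4)*(y + 1)*(y - 2)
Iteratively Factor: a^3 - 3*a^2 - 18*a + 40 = (a - 2)*(a^2 - a - 20) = (a - 2)*(a + 4)*(a - 5)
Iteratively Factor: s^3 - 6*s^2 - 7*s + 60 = (s + 3)*(s^2 - 9*s + 20) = (s - 4)*(s + 3)*(s - 5)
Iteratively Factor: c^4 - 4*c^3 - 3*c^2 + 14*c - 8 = (c - 1)*(c^3 - 3*c^2 - 6*c + 8) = (c - 4)*(c - 1)*(c^2 + c - 2) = (c - 4)*(c - 1)^2*(c + 2)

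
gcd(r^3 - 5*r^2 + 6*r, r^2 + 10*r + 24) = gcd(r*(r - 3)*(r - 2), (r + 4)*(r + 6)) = 1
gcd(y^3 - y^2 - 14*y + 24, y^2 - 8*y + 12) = y - 2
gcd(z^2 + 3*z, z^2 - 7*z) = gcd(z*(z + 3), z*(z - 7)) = z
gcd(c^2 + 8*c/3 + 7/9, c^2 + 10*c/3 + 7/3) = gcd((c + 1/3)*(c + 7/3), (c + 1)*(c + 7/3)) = c + 7/3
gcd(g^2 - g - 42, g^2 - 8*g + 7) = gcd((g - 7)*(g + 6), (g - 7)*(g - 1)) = g - 7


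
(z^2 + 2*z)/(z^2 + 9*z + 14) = z/(z + 7)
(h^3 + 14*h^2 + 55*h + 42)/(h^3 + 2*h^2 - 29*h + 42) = (h^2 + 7*h + 6)/(h^2 - 5*h + 6)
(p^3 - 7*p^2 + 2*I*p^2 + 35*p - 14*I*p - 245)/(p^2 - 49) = (p^2 + 2*I*p + 35)/(p + 7)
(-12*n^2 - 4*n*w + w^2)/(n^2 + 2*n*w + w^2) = (-12*n^2 - 4*n*w + w^2)/(n^2 + 2*n*w + w^2)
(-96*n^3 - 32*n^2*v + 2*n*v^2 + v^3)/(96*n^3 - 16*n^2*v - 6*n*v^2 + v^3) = (4*n + v)/(-4*n + v)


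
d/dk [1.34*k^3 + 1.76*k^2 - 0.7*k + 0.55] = 4.02*k^2 + 3.52*k - 0.7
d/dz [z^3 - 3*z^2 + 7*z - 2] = 3*z^2 - 6*z + 7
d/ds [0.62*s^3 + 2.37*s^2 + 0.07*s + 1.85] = 1.86*s^2 + 4.74*s + 0.07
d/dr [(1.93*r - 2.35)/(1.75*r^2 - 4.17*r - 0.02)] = (-3.3775*r^2 + 8.225*r - 9.8381)/(3.0625*r^4 - 14.595*r^3 + 17.3189*r^2 + 0.1668*r + 0.0004)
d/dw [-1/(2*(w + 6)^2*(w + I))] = (3*w/2 + 3 + I)/((w + 6)^3*(w + I)^2)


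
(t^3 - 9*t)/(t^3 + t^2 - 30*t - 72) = t*(t - 3)/(t^2 - 2*t - 24)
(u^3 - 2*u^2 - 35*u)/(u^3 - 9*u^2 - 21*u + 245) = u/(u - 7)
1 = 1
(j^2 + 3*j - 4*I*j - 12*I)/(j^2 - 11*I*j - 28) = (j + 3)/(j - 7*I)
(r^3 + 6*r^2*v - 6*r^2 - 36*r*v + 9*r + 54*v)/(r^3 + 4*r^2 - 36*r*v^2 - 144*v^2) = (r^2 - 6*r + 9)/(r^2 - 6*r*v + 4*r - 24*v)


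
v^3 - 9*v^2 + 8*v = v*(v - 8)*(v - 1)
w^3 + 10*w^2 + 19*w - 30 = (w - 1)*(w + 5)*(w + 6)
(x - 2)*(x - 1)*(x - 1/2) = x^3 - 7*x^2/2 + 7*x/2 - 1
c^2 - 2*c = c*(c - 2)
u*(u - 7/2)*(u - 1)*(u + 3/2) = u^4 - 3*u^3 - 13*u^2/4 + 21*u/4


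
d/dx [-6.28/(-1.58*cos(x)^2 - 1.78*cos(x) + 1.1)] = (19.8448*cos(x) + 11.1784)*sin(x)/(1.58*cos(x)^2 + 1.78*cos(x) - 1.1)^2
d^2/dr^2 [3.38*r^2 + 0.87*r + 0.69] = 6.76000000000000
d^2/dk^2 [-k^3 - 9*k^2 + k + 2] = -6*k - 18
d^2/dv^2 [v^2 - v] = 2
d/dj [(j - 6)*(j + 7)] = 2*j + 1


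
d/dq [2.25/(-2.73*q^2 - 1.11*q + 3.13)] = (12.285*q + 2.4975)/(2.73*q^2 + 1.11*q - 3.13)^2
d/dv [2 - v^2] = -2*v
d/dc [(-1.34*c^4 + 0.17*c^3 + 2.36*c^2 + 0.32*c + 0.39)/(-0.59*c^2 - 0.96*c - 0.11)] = (1.5812*c^5 + 3.7589*c^4 + 0.2632*c^3 - 2.1329*c^2 - 0.0590000000000001*c + 0.3392)/(0.3481*c^4 + 1.1328*c^3 + 1.0514*c^2 + 0.2112*c + 0.0121)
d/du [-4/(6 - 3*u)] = -4/(3*(u - 2)^2)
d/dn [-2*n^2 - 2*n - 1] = -4*n - 2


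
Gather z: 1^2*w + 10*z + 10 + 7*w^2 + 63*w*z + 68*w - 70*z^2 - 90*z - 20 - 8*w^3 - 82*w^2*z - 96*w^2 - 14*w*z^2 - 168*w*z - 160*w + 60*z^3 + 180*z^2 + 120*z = -8*w^3 - 89*w^2 - 91*w + 60*z^3 + z^2*(110 - 14*w) + z*(-82*w^2 - 105*w + 40) - 10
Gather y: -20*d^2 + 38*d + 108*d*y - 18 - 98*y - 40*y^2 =-20*d^2 + 38*d - 40*y^2 + y*(108*d - 98) - 18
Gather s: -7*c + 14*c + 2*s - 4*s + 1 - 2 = 7*c - 2*s - 1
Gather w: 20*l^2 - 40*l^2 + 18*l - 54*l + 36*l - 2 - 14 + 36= 20 - 20*l^2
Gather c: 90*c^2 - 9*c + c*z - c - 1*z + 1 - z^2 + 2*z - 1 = 90*c^2 + c*(z - 10) - z^2 + z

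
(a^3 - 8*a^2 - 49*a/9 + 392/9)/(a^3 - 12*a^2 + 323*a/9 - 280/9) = (3*a + 7)/(3*a - 5)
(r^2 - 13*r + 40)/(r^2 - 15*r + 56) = (r - 5)/(r - 7)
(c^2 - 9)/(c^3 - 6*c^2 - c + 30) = (c + 3)/(c^2 - 3*c - 10)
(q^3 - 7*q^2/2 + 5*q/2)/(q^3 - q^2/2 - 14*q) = (-2*q^2 + 7*q - 5)/(-2*q^2 + q + 28)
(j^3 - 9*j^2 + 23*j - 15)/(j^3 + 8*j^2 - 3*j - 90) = (j^2 - 6*j + 5)/(j^2 + 11*j + 30)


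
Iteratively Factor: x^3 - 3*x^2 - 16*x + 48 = (x - 4)*(x^2 + x - 12) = (x - 4)*(x + 4)*(x - 3)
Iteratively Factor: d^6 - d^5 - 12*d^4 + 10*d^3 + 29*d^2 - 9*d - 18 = (d + 1)*(d^5 - 2*d^4 - 10*d^3 + 20*d^2 + 9*d - 18) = (d - 1)*(d + 1)*(d^4 - d^3 - 11*d^2 + 9*d + 18) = (d - 1)*(d + 1)^2*(d^3 - 2*d^2 - 9*d + 18) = (d - 3)*(d - 1)*(d + 1)^2*(d^2 + d - 6) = (d - 3)*(d - 2)*(d - 1)*(d + 1)^2*(d + 3)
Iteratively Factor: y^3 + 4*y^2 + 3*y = (y + 1)*(y^2 + 3*y) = (y + 1)*(y + 3)*(y)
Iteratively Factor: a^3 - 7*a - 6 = (a - 3)*(a^2 + 3*a + 2) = (a - 3)*(a + 2)*(a + 1)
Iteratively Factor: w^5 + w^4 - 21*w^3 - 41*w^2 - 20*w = (w + 4)*(w^4 - 3*w^3 - 9*w^2 - 5*w) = (w - 5)*(w + 4)*(w^3 + 2*w^2 + w) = w*(w - 5)*(w + 4)*(w^2 + 2*w + 1) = w*(w - 5)*(w + 1)*(w + 4)*(w + 1)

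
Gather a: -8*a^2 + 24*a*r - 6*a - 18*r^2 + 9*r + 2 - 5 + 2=-8*a^2 + a*(24*r - 6) - 18*r^2 + 9*r - 1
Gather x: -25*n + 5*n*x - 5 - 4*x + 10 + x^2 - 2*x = -25*n + x^2 + x*(5*n - 6) + 5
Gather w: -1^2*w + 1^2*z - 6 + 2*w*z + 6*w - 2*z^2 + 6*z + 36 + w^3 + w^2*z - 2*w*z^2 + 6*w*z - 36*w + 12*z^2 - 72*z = w^3 + w^2*z + w*(-2*z^2 + 8*z - 31) + 10*z^2 - 65*z + 30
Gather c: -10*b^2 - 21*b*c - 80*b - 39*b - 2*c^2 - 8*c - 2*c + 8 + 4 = -10*b^2 - 119*b - 2*c^2 + c*(-21*b - 10) + 12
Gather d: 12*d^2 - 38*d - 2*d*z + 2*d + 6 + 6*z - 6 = 12*d^2 + d*(-2*z - 36) + 6*z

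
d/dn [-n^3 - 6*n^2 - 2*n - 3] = -3*n^2 - 12*n - 2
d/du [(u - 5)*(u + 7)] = 2*u + 2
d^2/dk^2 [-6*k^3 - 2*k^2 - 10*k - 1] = -36*k - 4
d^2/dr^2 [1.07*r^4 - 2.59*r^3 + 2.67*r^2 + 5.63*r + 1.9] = 12.84*r^2 - 15.54*r + 5.34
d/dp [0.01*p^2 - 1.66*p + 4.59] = 0.02*p - 1.66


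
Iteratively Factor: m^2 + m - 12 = (m + 4)*(m - 3)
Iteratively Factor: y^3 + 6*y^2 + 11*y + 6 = (y + 1)*(y^2 + 5*y + 6) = (y + 1)*(y + 3)*(y + 2)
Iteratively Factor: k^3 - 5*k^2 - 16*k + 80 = (k - 5)*(k^2 - 16) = (k - 5)*(k + 4)*(k - 4)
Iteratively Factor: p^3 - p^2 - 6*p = (p - 3)*(p^2 + 2*p) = p*(p - 3)*(p + 2)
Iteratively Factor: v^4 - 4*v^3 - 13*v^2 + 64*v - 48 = (v - 4)*(v^3 - 13*v + 12) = (v - 4)*(v + 4)*(v^2 - 4*v + 3) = (v - 4)*(v - 1)*(v + 4)*(v - 3)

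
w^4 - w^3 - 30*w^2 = w^2*(w - 6)*(w + 5)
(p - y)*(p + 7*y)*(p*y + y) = p^3*y + 6*p^2*y^2 + p^2*y - 7*p*y^3 + 6*p*y^2 - 7*y^3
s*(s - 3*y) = s^2 - 3*s*y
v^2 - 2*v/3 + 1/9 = (v - 1/3)^2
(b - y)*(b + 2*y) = b^2 + b*y - 2*y^2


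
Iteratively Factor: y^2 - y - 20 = (y + 4)*(y - 5)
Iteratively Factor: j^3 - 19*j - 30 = (j - 5)*(j^2 + 5*j + 6) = (j - 5)*(j + 2)*(j + 3)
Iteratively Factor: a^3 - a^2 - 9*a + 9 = (a + 3)*(a^2 - 4*a + 3) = (a - 3)*(a + 3)*(a - 1)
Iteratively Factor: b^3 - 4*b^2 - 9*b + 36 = (b - 4)*(b^2 - 9) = (b - 4)*(b + 3)*(b - 3)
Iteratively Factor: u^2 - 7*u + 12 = (u - 3)*(u - 4)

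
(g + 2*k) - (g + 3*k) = -k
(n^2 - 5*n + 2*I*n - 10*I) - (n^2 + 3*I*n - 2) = -5*n - I*n + 2 - 10*I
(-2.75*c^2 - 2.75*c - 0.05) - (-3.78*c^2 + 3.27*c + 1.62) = 1.03*c^2 - 6.02*c - 1.67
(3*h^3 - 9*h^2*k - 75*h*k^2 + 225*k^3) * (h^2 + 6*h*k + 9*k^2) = 3*h^5 + 9*h^4*k - 102*h^3*k^2 - 306*h^2*k^3 + 675*h*k^4 + 2025*k^5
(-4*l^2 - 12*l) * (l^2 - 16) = -4*l^4 - 12*l^3 + 64*l^2 + 192*l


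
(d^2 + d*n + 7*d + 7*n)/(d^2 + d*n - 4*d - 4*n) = (d + 7)/(d - 4)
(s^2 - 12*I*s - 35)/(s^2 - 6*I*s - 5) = (s - 7*I)/(s - I)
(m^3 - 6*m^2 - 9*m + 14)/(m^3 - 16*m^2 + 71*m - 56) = (m + 2)/(m - 8)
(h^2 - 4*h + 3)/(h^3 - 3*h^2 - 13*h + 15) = (h - 3)/(h^2 - 2*h - 15)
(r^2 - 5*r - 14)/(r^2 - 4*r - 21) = (r + 2)/(r + 3)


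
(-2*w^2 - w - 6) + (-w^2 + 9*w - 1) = -3*w^2 + 8*w - 7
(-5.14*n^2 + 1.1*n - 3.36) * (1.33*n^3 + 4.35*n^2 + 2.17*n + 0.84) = -6.8362*n^5 - 20.896*n^4 - 10.8376*n^3 - 16.5466*n^2 - 6.3672*n - 2.8224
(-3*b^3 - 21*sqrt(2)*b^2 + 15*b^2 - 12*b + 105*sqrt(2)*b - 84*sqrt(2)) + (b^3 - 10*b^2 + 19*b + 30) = -2*b^3 - 21*sqrt(2)*b^2 + 5*b^2 + 7*b + 105*sqrt(2)*b - 84*sqrt(2) + 30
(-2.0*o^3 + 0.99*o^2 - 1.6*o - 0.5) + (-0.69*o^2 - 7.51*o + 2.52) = -2.0*o^3 + 0.3*o^2 - 9.11*o + 2.02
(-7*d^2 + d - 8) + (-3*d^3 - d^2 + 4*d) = -3*d^3 - 8*d^2 + 5*d - 8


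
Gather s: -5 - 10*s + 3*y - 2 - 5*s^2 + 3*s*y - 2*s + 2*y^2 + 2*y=-5*s^2 + s*(3*y - 12) + 2*y^2 + 5*y - 7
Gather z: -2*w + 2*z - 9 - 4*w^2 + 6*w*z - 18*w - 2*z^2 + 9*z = -4*w^2 - 20*w - 2*z^2 + z*(6*w + 11) - 9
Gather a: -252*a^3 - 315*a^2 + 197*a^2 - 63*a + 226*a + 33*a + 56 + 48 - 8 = -252*a^3 - 118*a^2 + 196*a + 96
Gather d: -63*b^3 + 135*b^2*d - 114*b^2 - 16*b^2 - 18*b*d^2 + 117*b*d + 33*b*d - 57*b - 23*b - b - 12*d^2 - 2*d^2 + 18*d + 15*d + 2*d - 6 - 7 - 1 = -63*b^3 - 130*b^2 - 81*b + d^2*(-18*b - 14) + d*(135*b^2 + 150*b + 35) - 14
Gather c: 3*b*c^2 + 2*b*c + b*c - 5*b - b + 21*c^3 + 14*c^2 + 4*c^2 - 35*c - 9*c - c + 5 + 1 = -6*b + 21*c^3 + c^2*(3*b + 18) + c*(3*b - 45) + 6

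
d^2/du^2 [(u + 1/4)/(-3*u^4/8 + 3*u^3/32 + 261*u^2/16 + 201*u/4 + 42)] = 16*((4*u + 1)*(-16*u^3 + 3*u^2 + 348*u + 536)^2 + (64*u^3 - 12*u^2 - 1392*u - 3*(4*u + 1)*(-8*u^2 + u + 58) - 2144)*(-4*u^4 + u^3 + 174*u^2 + 536*u + 448))/(3*(-4*u^4 + u^3 + 174*u^2 + 536*u + 448)^3)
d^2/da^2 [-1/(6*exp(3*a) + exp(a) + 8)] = (-2*(18*exp(2*a) + 1)^2*exp(a) + (54*exp(2*a) + 1)*(6*exp(3*a) + exp(a) + 8))*exp(a)/(6*exp(3*a) + exp(a) + 8)^3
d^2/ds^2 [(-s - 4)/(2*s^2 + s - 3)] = 2*(-(s + 4)*(4*s + 1)^2 + 3*(2*s + 3)*(2*s^2 + s - 3))/(2*s^2 + s - 3)^3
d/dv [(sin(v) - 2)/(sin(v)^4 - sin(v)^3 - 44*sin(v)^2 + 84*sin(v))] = (-3*cos(v) - 2/tan(v) + 42*cos(v)/sin(v)^2)/((sin(v) - 6)^2*(sin(v) + 7)^2)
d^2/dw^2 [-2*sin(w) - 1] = 2*sin(w)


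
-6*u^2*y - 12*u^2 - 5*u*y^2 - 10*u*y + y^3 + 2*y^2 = (-6*u + y)*(u + y)*(y + 2)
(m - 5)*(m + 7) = m^2 + 2*m - 35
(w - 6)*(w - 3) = w^2 - 9*w + 18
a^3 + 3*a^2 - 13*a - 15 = (a - 3)*(a + 1)*(a + 5)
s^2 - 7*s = s*(s - 7)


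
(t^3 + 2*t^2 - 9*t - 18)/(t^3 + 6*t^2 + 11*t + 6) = (t - 3)/(t + 1)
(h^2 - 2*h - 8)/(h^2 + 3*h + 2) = (h - 4)/(h + 1)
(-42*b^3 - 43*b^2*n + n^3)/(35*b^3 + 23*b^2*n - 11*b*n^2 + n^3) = (-6*b - n)/(5*b - n)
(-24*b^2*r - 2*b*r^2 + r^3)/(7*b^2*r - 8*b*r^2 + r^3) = (-24*b^2 - 2*b*r + r^2)/(7*b^2 - 8*b*r + r^2)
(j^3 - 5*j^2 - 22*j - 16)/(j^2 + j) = j - 6 - 16/j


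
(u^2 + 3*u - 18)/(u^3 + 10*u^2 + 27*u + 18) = (u - 3)/(u^2 + 4*u + 3)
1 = 1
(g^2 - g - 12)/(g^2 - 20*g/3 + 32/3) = 3*(g + 3)/(3*g - 8)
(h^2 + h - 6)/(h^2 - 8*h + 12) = (h + 3)/(h - 6)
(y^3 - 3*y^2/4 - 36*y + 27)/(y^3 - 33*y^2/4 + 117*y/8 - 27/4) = 2*(y + 6)/(2*y - 3)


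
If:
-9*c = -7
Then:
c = 7/9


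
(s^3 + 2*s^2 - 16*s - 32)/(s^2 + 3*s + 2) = (s^2 - 16)/(s + 1)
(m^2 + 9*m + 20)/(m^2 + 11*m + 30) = (m + 4)/(m + 6)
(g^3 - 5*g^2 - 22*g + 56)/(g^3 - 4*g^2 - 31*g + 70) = (g + 4)/(g + 5)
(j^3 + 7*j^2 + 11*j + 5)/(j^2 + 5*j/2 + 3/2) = 2*(j^2 + 6*j + 5)/(2*j + 3)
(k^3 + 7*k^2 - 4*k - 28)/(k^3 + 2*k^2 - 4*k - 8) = (k + 7)/(k + 2)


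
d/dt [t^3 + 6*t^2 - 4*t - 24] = 3*t^2 + 12*t - 4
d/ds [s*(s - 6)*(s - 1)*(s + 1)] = 4*s^3 - 18*s^2 - 2*s + 6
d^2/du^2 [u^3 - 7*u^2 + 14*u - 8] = 6*u - 14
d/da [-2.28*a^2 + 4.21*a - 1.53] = 4.21 - 4.56*a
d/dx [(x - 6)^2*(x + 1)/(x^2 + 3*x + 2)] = (x^2 + 4*x - 60)/(x^2 + 4*x + 4)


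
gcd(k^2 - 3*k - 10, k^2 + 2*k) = k + 2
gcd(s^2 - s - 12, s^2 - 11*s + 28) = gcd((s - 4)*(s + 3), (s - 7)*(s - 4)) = s - 4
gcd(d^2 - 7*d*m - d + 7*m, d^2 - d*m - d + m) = d - 1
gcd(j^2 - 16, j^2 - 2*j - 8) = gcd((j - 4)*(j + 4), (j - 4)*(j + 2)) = j - 4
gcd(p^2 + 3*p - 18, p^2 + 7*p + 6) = p + 6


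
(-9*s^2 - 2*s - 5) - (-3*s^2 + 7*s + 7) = -6*s^2 - 9*s - 12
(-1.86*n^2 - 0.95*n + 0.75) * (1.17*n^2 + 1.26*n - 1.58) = -2.1762*n^4 - 3.4551*n^3 + 2.6193*n^2 + 2.446*n - 1.185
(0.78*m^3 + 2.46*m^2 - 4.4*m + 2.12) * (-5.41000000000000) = -4.2198*m^3 - 13.3086*m^2 + 23.804*m - 11.4692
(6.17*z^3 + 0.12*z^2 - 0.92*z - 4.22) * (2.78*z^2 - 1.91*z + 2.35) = 17.1526*z^5 - 11.4511*z^4 + 11.7127*z^3 - 9.6924*z^2 + 5.8982*z - 9.917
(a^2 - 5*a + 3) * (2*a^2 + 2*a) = 2*a^4 - 8*a^3 - 4*a^2 + 6*a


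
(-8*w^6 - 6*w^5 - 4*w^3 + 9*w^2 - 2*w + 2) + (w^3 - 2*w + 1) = -8*w^6 - 6*w^5 - 3*w^3 + 9*w^2 - 4*w + 3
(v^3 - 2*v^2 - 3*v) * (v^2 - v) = v^5 - 3*v^4 - v^3 + 3*v^2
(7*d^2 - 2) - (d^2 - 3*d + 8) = 6*d^2 + 3*d - 10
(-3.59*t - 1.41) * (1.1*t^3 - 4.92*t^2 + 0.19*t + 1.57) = -3.949*t^4 + 16.1118*t^3 + 6.2551*t^2 - 5.9042*t - 2.2137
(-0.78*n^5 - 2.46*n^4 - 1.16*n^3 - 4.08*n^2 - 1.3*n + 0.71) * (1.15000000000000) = -0.897*n^5 - 2.829*n^4 - 1.334*n^3 - 4.692*n^2 - 1.495*n + 0.8165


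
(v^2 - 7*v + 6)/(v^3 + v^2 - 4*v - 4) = (v^2 - 7*v + 6)/(v^3 + v^2 - 4*v - 4)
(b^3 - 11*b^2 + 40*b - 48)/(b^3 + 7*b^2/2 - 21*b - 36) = 2*(b^2 - 7*b + 12)/(2*b^2 + 15*b + 18)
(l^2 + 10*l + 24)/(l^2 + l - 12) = (l + 6)/(l - 3)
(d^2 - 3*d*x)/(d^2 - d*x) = (d - 3*x)/(d - x)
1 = 1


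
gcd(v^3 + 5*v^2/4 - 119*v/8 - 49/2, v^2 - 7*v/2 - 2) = v - 4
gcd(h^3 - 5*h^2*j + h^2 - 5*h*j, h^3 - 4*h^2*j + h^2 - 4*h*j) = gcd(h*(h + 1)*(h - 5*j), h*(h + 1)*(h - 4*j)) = h^2 + h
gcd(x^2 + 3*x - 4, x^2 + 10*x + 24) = x + 4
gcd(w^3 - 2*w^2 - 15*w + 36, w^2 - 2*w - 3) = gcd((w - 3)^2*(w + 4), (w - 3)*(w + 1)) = w - 3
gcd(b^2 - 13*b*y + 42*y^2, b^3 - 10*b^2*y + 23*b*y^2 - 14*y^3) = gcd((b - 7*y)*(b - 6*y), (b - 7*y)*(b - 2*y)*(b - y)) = -b + 7*y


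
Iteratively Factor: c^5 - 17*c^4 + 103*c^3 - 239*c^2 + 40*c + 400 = (c + 1)*(c^4 - 18*c^3 + 121*c^2 - 360*c + 400) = (c - 4)*(c + 1)*(c^3 - 14*c^2 + 65*c - 100) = (c - 5)*(c - 4)*(c + 1)*(c^2 - 9*c + 20) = (c - 5)^2*(c - 4)*(c + 1)*(c - 4)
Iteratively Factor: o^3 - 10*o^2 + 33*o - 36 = (o - 3)*(o^2 - 7*o + 12) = (o - 3)^2*(o - 4)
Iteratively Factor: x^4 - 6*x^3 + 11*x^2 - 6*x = (x)*(x^3 - 6*x^2 + 11*x - 6) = x*(x - 3)*(x^2 - 3*x + 2) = x*(x - 3)*(x - 2)*(x - 1)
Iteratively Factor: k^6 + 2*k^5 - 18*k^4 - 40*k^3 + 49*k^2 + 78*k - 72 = (k - 1)*(k^5 + 3*k^4 - 15*k^3 - 55*k^2 - 6*k + 72) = (k - 1)*(k + 3)*(k^4 - 15*k^2 - 10*k + 24) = (k - 1)*(k + 2)*(k + 3)*(k^3 - 2*k^2 - 11*k + 12) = (k - 1)^2*(k + 2)*(k + 3)*(k^2 - k - 12) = (k - 1)^2*(k + 2)*(k + 3)^2*(k - 4)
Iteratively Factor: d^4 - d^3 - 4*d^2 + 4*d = (d - 1)*(d^3 - 4*d) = d*(d - 1)*(d^2 - 4) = d*(d - 1)*(d + 2)*(d - 2)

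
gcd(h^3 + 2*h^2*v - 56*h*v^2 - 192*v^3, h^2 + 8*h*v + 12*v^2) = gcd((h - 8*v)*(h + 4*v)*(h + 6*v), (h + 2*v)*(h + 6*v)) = h + 6*v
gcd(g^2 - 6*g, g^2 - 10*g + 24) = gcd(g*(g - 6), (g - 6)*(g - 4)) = g - 6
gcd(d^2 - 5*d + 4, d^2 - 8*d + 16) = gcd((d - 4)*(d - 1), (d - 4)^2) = d - 4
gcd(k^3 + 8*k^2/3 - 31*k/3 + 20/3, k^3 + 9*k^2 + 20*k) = k + 5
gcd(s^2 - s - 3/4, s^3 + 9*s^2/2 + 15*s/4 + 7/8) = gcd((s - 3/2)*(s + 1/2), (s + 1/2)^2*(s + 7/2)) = s + 1/2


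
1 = 1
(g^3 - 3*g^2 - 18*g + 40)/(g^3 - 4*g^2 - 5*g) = (g^2 + 2*g - 8)/(g*(g + 1))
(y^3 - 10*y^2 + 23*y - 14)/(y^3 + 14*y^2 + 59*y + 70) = (y^3 - 10*y^2 + 23*y - 14)/(y^3 + 14*y^2 + 59*y + 70)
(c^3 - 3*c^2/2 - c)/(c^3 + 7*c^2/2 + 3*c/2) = (c - 2)/(c + 3)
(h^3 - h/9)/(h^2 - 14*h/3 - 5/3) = h*(3*h - 1)/(3*(h - 5))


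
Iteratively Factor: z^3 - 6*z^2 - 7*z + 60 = (z - 4)*(z^2 - 2*z - 15) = (z - 5)*(z - 4)*(z + 3)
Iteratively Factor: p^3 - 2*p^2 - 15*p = (p)*(p^2 - 2*p - 15) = p*(p - 5)*(p + 3)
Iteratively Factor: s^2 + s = (s)*(s + 1)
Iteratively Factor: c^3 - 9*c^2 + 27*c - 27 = (c - 3)*(c^2 - 6*c + 9) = (c - 3)^2*(c - 3)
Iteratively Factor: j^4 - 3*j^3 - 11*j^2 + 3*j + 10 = (j + 2)*(j^3 - 5*j^2 - j + 5) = (j - 5)*(j + 2)*(j^2 - 1) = (j - 5)*(j - 1)*(j + 2)*(j + 1)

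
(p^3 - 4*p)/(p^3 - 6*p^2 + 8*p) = (p + 2)/(p - 4)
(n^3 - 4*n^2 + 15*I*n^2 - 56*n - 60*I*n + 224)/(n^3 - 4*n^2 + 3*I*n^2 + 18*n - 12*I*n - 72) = (n^2 + 15*I*n - 56)/(n^2 + 3*I*n + 18)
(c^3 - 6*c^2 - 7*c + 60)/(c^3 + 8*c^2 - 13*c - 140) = (c^2 - 2*c - 15)/(c^2 + 12*c + 35)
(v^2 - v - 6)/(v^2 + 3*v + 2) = (v - 3)/(v + 1)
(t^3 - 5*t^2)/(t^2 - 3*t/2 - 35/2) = 2*t^2/(2*t + 7)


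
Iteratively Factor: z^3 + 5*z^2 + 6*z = (z)*(z^2 + 5*z + 6) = z*(z + 3)*(z + 2)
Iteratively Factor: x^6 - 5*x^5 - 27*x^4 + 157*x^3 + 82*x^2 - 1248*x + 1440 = (x - 5)*(x^5 - 27*x^3 + 22*x^2 + 192*x - 288) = (x - 5)*(x - 3)*(x^4 + 3*x^3 - 18*x^2 - 32*x + 96) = (x - 5)*(x - 3)*(x + 4)*(x^3 - x^2 - 14*x + 24) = (x - 5)*(x - 3)^2*(x + 4)*(x^2 + 2*x - 8) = (x - 5)*(x - 3)^2*(x - 2)*(x + 4)*(x + 4)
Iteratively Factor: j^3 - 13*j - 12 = (j + 3)*(j^2 - 3*j - 4) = (j - 4)*(j + 3)*(j + 1)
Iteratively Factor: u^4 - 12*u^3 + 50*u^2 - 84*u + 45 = (u - 5)*(u^3 - 7*u^2 + 15*u - 9) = (u - 5)*(u - 3)*(u^2 - 4*u + 3) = (u - 5)*(u - 3)*(u - 1)*(u - 3)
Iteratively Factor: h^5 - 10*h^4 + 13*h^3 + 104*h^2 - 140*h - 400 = (h + 2)*(h^4 - 12*h^3 + 37*h^2 + 30*h - 200) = (h - 4)*(h + 2)*(h^3 - 8*h^2 + 5*h + 50) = (h - 5)*(h - 4)*(h + 2)*(h^2 - 3*h - 10) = (h - 5)*(h - 4)*(h + 2)^2*(h - 5)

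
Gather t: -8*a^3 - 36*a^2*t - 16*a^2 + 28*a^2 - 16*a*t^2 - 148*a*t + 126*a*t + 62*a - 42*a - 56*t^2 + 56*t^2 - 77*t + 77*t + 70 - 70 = -8*a^3 + 12*a^2 - 16*a*t^2 + 20*a + t*(-36*a^2 - 22*a)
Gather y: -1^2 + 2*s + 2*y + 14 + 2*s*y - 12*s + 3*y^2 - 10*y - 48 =-10*s + 3*y^2 + y*(2*s - 8) - 35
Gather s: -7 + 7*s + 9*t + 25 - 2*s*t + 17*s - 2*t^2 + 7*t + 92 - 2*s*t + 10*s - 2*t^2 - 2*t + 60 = s*(34 - 4*t) - 4*t^2 + 14*t + 170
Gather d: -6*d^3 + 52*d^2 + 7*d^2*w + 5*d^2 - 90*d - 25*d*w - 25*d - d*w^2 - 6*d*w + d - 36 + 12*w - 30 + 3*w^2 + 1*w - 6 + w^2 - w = -6*d^3 + d^2*(7*w + 57) + d*(-w^2 - 31*w - 114) + 4*w^2 + 12*w - 72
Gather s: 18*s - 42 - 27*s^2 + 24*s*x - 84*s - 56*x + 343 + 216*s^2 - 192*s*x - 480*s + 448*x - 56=189*s^2 + s*(-168*x - 546) + 392*x + 245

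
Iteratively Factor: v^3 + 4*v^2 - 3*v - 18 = (v + 3)*(v^2 + v - 6) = (v - 2)*(v + 3)*(v + 3)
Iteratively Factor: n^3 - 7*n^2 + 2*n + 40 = (n + 2)*(n^2 - 9*n + 20) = (n - 4)*(n + 2)*(n - 5)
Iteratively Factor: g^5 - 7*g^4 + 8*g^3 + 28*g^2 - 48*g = (g - 4)*(g^4 - 3*g^3 - 4*g^2 + 12*g) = (g - 4)*(g - 3)*(g^3 - 4*g) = g*(g - 4)*(g - 3)*(g^2 - 4) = g*(g - 4)*(g - 3)*(g + 2)*(g - 2)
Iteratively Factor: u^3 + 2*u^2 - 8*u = (u)*(u^2 + 2*u - 8) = u*(u - 2)*(u + 4)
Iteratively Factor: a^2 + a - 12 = (a + 4)*(a - 3)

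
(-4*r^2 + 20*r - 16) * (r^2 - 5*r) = -4*r^4 + 40*r^3 - 116*r^2 + 80*r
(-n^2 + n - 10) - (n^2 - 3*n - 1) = -2*n^2 + 4*n - 9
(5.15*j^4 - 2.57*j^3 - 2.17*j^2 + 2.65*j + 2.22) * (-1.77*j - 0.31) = -9.1155*j^5 + 2.9524*j^4 + 4.6376*j^3 - 4.0178*j^2 - 4.7509*j - 0.6882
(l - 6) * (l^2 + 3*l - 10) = l^3 - 3*l^2 - 28*l + 60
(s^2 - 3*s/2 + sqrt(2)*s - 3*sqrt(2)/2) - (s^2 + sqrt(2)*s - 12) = -3*s/2 - 3*sqrt(2)/2 + 12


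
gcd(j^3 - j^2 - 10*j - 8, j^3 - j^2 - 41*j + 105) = 1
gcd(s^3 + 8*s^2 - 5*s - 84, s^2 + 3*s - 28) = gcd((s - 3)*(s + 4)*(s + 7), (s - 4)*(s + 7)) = s + 7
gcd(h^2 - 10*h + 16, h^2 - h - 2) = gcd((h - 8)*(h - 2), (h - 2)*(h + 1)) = h - 2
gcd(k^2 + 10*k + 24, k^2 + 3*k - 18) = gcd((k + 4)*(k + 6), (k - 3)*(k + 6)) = k + 6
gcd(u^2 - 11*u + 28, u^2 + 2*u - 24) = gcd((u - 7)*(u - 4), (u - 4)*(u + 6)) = u - 4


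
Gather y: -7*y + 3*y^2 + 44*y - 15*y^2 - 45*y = -12*y^2 - 8*y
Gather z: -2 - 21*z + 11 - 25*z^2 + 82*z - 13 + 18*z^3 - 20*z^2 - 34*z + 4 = 18*z^3 - 45*z^2 + 27*z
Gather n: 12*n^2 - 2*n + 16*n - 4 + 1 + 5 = 12*n^2 + 14*n + 2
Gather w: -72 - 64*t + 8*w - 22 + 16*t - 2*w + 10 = -48*t + 6*w - 84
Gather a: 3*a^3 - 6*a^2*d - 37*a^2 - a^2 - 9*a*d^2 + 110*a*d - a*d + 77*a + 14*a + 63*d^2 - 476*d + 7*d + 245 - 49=3*a^3 + a^2*(-6*d - 38) + a*(-9*d^2 + 109*d + 91) + 63*d^2 - 469*d + 196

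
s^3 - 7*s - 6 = (s - 3)*(s + 1)*(s + 2)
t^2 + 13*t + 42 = (t + 6)*(t + 7)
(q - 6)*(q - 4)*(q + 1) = q^3 - 9*q^2 + 14*q + 24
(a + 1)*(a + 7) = a^2 + 8*a + 7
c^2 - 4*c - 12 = (c - 6)*(c + 2)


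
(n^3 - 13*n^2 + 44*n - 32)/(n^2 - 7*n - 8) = (n^2 - 5*n + 4)/(n + 1)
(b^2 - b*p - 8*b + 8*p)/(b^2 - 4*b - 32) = (b - p)/(b + 4)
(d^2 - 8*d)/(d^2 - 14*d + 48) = d/(d - 6)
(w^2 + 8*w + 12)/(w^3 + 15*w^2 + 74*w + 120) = (w + 2)/(w^2 + 9*w + 20)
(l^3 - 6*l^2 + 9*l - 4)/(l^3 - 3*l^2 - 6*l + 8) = (l - 1)/(l + 2)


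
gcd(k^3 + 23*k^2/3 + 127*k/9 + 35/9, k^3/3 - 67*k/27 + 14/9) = 1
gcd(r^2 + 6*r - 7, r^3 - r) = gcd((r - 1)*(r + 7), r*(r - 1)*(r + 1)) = r - 1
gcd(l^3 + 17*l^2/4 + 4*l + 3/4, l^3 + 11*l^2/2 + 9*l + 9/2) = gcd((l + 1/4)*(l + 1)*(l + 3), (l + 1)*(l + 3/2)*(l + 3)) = l^2 + 4*l + 3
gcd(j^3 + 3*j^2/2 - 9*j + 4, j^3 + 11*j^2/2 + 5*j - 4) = j^2 + 7*j/2 - 2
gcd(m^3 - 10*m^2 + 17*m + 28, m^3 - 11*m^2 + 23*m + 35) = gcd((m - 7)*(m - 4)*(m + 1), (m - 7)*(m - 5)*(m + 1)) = m^2 - 6*m - 7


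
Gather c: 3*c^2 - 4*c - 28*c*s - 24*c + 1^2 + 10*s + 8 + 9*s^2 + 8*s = 3*c^2 + c*(-28*s - 28) + 9*s^2 + 18*s + 9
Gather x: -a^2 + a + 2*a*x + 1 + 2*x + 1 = -a^2 + a + x*(2*a + 2) + 2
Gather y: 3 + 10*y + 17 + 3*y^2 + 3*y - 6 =3*y^2 + 13*y + 14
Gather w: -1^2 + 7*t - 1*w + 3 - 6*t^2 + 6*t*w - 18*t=-6*t^2 - 11*t + w*(6*t - 1) + 2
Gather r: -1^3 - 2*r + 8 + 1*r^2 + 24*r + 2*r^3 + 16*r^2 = 2*r^3 + 17*r^2 + 22*r + 7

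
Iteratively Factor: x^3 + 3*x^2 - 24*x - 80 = (x - 5)*(x^2 + 8*x + 16) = (x - 5)*(x + 4)*(x + 4)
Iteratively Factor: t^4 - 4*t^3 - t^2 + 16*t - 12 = (t - 2)*(t^3 - 2*t^2 - 5*t + 6) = (t - 2)*(t + 2)*(t^2 - 4*t + 3) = (t - 2)*(t - 1)*(t + 2)*(t - 3)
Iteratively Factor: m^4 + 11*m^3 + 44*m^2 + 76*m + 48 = (m + 4)*(m^3 + 7*m^2 + 16*m + 12) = (m + 2)*(m + 4)*(m^2 + 5*m + 6) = (m + 2)*(m + 3)*(m + 4)*(m + 2)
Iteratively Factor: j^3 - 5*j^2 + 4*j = (j - 4)*(j^2 - j) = j*(j - 4)*(j - 1)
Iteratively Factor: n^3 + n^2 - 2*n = (n + 2)*(n^2 - n) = (n - 1)*(n + 2)*(n)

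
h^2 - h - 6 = (h - 3)*(h + 2)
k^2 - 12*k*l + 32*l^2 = (k - 8*l)*(k - 4*l)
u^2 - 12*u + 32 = (u - 8)*(u - 4)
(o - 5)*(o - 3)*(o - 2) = o^3 - 10*o^2 + 31*o - 30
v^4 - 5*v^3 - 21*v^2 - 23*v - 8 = (v - 8)*(v + 1)^3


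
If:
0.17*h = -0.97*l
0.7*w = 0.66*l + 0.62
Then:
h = 5.36007130124777 - 6.05169340463458*w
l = 1.06060606060606*w - 0.939393939393939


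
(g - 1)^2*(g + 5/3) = g^3 - g^2/3 - 7*g/3 + 5/3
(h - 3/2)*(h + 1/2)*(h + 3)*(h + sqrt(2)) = h^4 + sqrt(2)*h^3 + 2*h^3 - 15*h^2/4 + 2*sqrt(2)*h^2 - 15*sqrt(2)*h/4 - 9*h/4 - 9*sqrt(2)/4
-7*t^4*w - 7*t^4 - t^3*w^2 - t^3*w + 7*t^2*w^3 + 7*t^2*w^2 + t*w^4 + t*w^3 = (-t + w)*(t + w)*(7*t + w)*(t*w + t)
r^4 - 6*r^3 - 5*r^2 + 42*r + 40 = (r - 5)*(r - 4)*(r + 1)*(r + 2)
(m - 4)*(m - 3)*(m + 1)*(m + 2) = m^4 - 4*m^3 - 7*m^2 + 22*m + 24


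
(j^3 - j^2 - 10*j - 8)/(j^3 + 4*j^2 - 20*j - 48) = (j + 1)/(j + 6)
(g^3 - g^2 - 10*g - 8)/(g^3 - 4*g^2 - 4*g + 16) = (g + 1)/(g - 2)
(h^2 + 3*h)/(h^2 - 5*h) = (h + 3)/(h - 5)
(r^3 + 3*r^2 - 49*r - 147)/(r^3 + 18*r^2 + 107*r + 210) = (r^2 - 4*r - 21)/(r^2 + 11*r + 30)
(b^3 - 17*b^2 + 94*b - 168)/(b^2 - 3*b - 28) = (b^2 - 10*b + 24)/(b + 4)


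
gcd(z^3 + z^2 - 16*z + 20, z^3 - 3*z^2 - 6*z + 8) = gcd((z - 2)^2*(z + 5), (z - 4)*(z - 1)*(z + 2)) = 1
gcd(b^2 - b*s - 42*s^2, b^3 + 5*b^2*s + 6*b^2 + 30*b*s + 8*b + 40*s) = 1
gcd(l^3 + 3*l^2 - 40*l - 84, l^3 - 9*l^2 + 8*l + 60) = l^2 - 4*l - 12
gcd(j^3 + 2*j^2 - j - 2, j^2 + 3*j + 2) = j^2 + 3*j + 2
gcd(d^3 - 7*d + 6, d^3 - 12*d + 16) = d - 2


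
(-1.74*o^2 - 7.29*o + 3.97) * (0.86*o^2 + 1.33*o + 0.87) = -1.4964*o^4 - 8.5836*o^3 - 7.7953*o^2 - 1.0622*o + 3.4539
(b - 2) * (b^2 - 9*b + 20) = b^3 - 11*b^2 + 38*b - 40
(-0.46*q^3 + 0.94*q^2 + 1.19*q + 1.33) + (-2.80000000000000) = -0.46*q^3 + 0.94*q^2 + 1.19*q - 1.47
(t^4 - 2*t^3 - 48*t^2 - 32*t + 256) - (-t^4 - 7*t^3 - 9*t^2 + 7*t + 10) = 2*t^4 + 5*t^3 - 39*t^2 - 39*t + 246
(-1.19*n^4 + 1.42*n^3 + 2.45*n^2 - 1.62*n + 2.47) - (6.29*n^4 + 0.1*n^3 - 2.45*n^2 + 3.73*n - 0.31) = -7.48*n^4 + 1.32*n^3 + 4.9*n^2 - 5.35*n + 2.78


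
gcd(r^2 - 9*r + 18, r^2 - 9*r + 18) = r^2 - 9*r + 18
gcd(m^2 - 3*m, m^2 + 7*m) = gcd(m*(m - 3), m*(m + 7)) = m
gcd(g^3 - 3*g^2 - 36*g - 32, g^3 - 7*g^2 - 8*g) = g^2 - 7*g - 8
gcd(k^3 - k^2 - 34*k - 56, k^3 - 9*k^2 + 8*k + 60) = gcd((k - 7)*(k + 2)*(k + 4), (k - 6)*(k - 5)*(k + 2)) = k + 2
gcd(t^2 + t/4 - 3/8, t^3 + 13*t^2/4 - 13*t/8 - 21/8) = t + 3/4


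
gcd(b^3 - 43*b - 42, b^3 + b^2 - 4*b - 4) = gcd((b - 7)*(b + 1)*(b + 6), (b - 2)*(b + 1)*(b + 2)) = b + 1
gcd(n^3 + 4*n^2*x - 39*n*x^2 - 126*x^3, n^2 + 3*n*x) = n + 3*x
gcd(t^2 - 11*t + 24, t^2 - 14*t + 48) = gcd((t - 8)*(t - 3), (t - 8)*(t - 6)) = t - 8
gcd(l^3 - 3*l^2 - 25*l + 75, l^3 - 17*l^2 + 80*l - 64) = 1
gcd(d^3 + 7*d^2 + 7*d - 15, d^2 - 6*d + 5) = d - 1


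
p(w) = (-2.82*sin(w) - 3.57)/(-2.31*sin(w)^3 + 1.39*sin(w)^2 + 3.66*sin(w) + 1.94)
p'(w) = (-2.82*sin(w) - 3.57)*(6.93*sin(w)^2*cos(w) - 2.78*sin(w)*cos(w) - 3.66*cos(w))/(-2.31*sin(w)^3 + 1.39*sin(w)^2 + 3.66*sin(w) + 1.94)^2 - 2.82*cos(w)/(-2.31*sin(w)^3 + 1.39*sin(w)^2 + 3.66*sin(w) + 1.94) = (-13.0284*sin(w)^3 - 20.8203*sin(w)^2 + 9.9246*sin(w) + 7.5954)*cos(w)/(5.3361*sin(w)^6 - 6.4218*sin(w)^5 - 14.9771*sin(w)^4 + 1.212*sin(w)^3 + 18.7888*sin(w)^2 + 14.2008*sin(w) + 3.7636)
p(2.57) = -1.29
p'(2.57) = -0.26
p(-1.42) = -0.41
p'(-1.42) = -0.41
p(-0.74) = -2.05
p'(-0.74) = -5.11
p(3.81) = -2.41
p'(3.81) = 4.75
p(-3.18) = -1.77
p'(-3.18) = -1.83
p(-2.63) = -2.91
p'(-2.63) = 1.12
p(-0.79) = -1.80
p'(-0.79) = -4.93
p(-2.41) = -2.10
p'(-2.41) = 5.11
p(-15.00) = -2.22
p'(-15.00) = 5.06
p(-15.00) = -2.22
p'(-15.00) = 5.06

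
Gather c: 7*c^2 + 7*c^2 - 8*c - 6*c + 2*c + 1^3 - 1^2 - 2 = 14*c^2 - 12*c - 2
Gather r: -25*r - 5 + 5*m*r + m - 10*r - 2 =m + r*(5*m - 35) - 7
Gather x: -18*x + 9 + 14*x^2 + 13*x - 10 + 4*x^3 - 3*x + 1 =4*x^3 + 14*x^2 - 8*x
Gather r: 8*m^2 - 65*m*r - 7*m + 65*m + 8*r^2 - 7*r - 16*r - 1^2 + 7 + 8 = 8*m^2 + 58*m + 8*r^2 + r*(-65*m - 23) + 14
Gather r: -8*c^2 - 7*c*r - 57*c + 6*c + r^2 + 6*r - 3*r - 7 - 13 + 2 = -8*c^2 - 51*c + r^2 + r*(3 - 7*c) - 18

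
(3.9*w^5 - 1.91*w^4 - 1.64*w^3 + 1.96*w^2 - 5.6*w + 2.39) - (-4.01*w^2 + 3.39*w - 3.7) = 3.9*w^5 - 1.91*w^4 - 1.64*w^3 + 5.97*w^2 - 8.99*w + 6.09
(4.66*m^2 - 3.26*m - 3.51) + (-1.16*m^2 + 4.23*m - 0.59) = 3.5*m^2 + 0.970000000000001*m - 4.1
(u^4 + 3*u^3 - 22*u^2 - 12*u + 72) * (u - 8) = u^5 - 5*u^4 - 46*u^3 + 164*u^2 + 168*u - 576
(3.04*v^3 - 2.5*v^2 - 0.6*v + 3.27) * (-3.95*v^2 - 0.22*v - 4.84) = -12.008*v^5 + 9.2062*v^4 - 11.7936*v^3 - 0.684500000000001*v^2 + 2.1846*v - 15.8268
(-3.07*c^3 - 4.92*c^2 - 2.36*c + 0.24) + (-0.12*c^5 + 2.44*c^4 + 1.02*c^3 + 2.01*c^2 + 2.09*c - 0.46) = -0.12*c^5 + 2.44*c^4 - 2.05*c^3 - 2.91*c^2 - 0.27*c - 0.22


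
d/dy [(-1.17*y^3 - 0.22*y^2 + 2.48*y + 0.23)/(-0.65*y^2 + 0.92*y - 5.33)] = (0.7605*y^4 - 2.1528*y^3 + 20.1179*y^2 + 2.6442*y - 13.43)/(0.4225*y^4 - 1.196*y^3 + 7.7754*y^2 - 9.8072*y + 28.4089)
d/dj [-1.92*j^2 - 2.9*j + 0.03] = -3.84*j - 2.9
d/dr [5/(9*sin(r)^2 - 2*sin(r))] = 10*(-9/tan(r) + cos(r)/sin(r)^2)/(9*sin(r) - 2)^2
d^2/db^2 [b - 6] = 0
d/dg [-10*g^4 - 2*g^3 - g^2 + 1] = 2*g*(-20*g^2 - 3*g - 1)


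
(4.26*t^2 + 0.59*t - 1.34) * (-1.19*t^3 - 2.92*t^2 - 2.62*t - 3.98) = -5.0694*t^5 - 13.1413*t^4 - 11.2894*t^3 - 14.5878*t^2 + 1.1626*t + 5.3332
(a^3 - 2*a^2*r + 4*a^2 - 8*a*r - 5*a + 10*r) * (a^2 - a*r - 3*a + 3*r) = a^5 - 3*a^4*r + a^4 + 2*a^3*r^2 - 3*a^3*r - 17*a^3 + 2*a^2*r^2 + 51*a^2*r + 15*a^2 - 34*a*r^2 - 45*a*r + 30*r^2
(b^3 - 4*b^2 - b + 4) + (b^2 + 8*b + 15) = b^3 - 3*b^2 + 7*b + 19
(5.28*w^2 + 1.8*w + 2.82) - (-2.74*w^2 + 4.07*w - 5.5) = 8.02*w^2 - 2.27*w + 8.32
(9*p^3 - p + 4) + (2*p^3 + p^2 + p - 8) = 11*p^3 + p^2 - 4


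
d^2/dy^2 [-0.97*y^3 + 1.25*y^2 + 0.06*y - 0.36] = 2.5 - 5.82*y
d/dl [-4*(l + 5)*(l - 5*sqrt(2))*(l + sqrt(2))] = -12*l^2 - 40*l + 32*sqrt(2)*l + 40 + 80*sqrt(2)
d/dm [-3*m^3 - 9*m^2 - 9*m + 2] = -9*m^2 - 18*m - 9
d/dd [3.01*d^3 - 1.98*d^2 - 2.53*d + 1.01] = 9.03*d^2 - 3.96*d - 2.53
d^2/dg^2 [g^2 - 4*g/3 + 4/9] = 2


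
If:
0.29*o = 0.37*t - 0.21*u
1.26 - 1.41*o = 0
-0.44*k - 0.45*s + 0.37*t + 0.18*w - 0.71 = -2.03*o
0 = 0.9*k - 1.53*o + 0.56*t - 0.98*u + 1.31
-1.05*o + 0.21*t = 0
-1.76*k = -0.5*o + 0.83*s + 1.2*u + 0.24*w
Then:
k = 4.51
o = 0.89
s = -10.09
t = 4.47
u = 6.64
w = -29.52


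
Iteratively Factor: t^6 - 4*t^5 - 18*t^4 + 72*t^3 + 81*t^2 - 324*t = (t + 3)*(t^5 - 7*t^4 + 3*t^3 + 63*t^2 - 108*t) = (t - 3)*(t + 3)*(t^4 - 4*t^3 - 9*t^2 + 36*t) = (t - 3)^2*(t + 3)*(t^3 - t^2 - 12*t) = (t - 4)*(t - 3)^2*(t + 3)*(t^2 + 3*t) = t*(t - 4)*(t - 3)^2*(t + 3)*(t + 3)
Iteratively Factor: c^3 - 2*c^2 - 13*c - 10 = (c + 1)*(c^2 - 3*c - 10) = (c - 5)*(c + 1)*(c + 2)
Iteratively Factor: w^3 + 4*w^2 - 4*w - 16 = (w + 2)*(w^2 + 2*w - 8) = (w + 2)*(w + 4)*(w - 2)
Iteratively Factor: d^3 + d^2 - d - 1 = (d + 1)*(d^2 - 1) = (d - 1)*(d + 1)*(d + 1)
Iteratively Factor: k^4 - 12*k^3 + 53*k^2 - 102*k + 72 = (k - 3)*(k^3 - 9*k^2 + 26*k - 24) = (k - 3)*(k - 2)*(k^2 - 7*k + 12) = (k - 4)*(k - 3)*(k - 2)*(k - 3)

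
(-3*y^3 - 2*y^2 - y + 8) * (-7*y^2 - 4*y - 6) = 21*y^5 + 26*y^4 + 33*y^3 - 40*y^2 - 26*y - 48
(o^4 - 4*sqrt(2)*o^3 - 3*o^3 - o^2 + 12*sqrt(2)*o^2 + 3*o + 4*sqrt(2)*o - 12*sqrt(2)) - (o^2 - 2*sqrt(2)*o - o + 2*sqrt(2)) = o^4 - 4*sqrt(2)*o^3 - 3*o^3 - 2*o^2 + 12*sqrt(2)*o^2 + 4*o + 6*sqrt(2)*o - 14*sqrt(2)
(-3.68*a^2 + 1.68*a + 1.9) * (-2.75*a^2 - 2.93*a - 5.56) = 10.12*a^4 + 6.1624*a^3 + 10.3134*a^2 - 14.9078*a - 10.564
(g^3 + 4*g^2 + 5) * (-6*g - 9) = -6*g^4 - 33*g^3 - 36*g^2 - 30*g - 45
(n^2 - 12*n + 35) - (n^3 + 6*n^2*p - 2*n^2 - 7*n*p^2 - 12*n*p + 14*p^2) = -n^3 - 6*n^2*p + 3*n^2 + 7*n*p^2 + 12*n*p - 12*n - 14*p^2 + 35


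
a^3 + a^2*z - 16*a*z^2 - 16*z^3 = (a - 4*z)*(a + z)*(a + 4*z)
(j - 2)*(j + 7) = j^2 + 5*j - 14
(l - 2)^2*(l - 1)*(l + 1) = l^4 - 4*l^3 + 3*l^2 + 4*l - 4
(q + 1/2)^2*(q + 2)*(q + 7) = q^4 + 10*q^3 + 93*q^2/4 + 65*q/4 + 7/2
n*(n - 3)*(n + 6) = n^3 + 3*n^2 - 18*n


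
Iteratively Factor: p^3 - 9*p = (p + 3)*(p^2 - 3*p) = (p - 3)*(p + 3)*(p)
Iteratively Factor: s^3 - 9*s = (s)*(s^2 - 9) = s*(s - 3)*(s + 3)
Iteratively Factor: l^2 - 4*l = (l - 4)*(l)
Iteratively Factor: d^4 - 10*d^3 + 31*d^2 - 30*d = (d)*(d^3 - 10*d^2 + 31*d - 30) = d*(d - 3)*(d^2 - 7*d + 10) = d*(d - 3)*(d - 2)*(d - 5)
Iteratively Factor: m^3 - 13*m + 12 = (m - 3)*(m^2 + 3*m - 4) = (m - 3)*(m + 4)*(m - 1)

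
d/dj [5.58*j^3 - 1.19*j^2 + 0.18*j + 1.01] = 16.74*j^2 - 2.38*j + 0.18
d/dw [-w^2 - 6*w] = -2*w - 6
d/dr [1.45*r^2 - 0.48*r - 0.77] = 2.9*r - 0.48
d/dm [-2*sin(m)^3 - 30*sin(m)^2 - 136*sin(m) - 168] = 2*(-30*sin(m) + 3*cos(m)^2 - 71)*cos(m)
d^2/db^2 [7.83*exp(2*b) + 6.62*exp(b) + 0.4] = (31.32*exp(b) + 6.62)*exp(b)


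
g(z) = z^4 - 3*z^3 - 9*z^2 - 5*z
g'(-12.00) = -7997.00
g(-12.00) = 24684.00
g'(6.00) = 427.00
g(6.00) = 294.00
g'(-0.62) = 1.75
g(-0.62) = 0.50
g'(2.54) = -43.24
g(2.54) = -78.30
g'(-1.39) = -8.11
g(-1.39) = 1.35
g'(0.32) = -11.55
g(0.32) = -2.61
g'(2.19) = -45.57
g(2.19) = -62.62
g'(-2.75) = -106.75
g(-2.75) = 65.27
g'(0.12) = -7.28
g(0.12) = -0.73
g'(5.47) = 281.92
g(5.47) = 107.62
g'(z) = 4*z^3 - 9*z^2 - 18*z - 5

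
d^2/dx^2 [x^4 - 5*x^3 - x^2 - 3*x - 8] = 12*x^2 - 30*x - 2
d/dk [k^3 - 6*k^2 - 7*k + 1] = 3*k^2 - 12*k - 7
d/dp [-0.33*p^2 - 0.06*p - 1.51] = -0.66*p - 0.06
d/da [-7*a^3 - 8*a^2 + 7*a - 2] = -21*a^2 - 16*a + 7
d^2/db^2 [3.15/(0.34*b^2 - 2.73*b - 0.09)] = (0.72828*b^2 - 5.84766*b - 3.15*(0.68*b - 2.73)*(1.36*b - 5.46) - 0.19278)/(-0.34*b^2 + 2.73*b + 0.09)^3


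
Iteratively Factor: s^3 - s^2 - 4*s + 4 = (s - 2)*(s^2 + s - 2) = (s - 2)*(s - 1)*(s + 2)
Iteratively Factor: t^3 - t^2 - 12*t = (t - 4)*(t^2 + 3*t) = (t - 4)*(t + 3)*(t)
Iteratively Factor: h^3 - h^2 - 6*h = (h)*(h^2 - h - 6) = h*(h + 2)*(h - 3)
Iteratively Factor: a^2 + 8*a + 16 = (a + 4)*(a + 4)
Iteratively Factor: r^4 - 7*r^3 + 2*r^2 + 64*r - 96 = (r + 3)*(r^3 - 10*r^2 + 32*r - 32) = (r - 2)*(r + 3)*(r^2 - 8*r + 16) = (r - 4)*(r - 2)*(r + 3)*(r - 4)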